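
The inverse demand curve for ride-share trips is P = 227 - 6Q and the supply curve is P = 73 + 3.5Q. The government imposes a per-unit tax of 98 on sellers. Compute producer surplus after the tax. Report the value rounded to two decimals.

60.81

Without the tax, 227 - 6Q = 73 + 3.5Q so Q* = 16.2105 and P* = 129.7368.
A tax on sellers shifts supply up by 98: 227 - 6Q = 73 + 3.5Q + 98, so Q_t = 5.8947. Buyers pay P_b = 191.6316; sellers receive P_s = P_b - 98 = 93.6316.
Producer surplus is the triangle above supply below P_s: (1/2)(5.8947)(93.6316 - 73) = 60.8089.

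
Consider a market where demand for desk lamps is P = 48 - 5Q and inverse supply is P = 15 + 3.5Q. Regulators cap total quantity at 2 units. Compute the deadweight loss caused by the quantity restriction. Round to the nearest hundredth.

Without the quota, 48 - 5Q = 15 + 3.5Q gives Q* = 3.8824.
At Q = 2 the demand price is 48 - 5(2) = 38 and the supply price is 15 + 3.5(2) = 22.
DWL = (1/2)(gap between curves at 2) x (Q* - 2) = (1/2)(16)(1.8824) = 15.0588.

15.06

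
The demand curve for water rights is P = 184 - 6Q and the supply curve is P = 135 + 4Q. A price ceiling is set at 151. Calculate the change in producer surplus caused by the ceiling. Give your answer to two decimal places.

-16.02

Without the control, 184 - 6Q = 135 + 4Q so Q* = 4.9 and P* = 154.6.
At the ceiling price 151, quantity supplied is (151 - 135)/4 = 4; supply is the short side, so Q = 4 trades at P = 151.
PS goes from (1/2)(4.9)(19.6) = 48.02 to 32 (computed as (151 - 135)(4) - (1/2)(4)(4)^2), a change of -16.02.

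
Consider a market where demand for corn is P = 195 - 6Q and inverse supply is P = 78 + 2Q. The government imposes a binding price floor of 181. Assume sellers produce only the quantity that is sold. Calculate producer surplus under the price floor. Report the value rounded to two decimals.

Without the control, 195 - 6Q = 78 + 2Q so Q* = 14.625 and P* = 107.25.
At the floor price 181, quantity demanded is (195 - 181)/6 = 2.3333; demand is the short side, so Q = 2.3333 trades at P = 181.
The supply price at Q = 2.3333 is 82.6667. PS is the trapezoid between 181 and supply over [0, 2.3333]: (1/2)[(181 - 78) + (181 - 82.6667)](2.3333) = 234.8889.

234.89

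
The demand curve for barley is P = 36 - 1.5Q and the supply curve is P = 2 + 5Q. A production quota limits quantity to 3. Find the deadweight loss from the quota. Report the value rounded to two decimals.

Without the quota, 36 - 1.5Q = 2 + 5Q gives Q* = 5.2308.
At Q = 3 the demand price is 36 - 1.5(3) = 31.5 and the supply price is 2 + 5(3) = 17.
DWL = (1/2)(gap between curves at 3) x (Q* - 3) = (1/2)(14.5)(2.2308) = 16.1731.

16.17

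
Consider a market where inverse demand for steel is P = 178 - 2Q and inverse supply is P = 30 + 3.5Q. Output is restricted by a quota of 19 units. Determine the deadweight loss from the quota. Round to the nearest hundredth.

Unrestricted equilibrium: Q* = (178 - 30)/(2 + 3.5) = 26.9091.
At Q = 19 the demand price is 178 - 2(19) = 140 and the supply price is 30 + 3.5(19) = 96.5.
Deadweight loss is the triangle between the curves from 19 to 26.9091: (1/2)(140 - 96.5)(26.9091 - 19) = 172.0227.

172.02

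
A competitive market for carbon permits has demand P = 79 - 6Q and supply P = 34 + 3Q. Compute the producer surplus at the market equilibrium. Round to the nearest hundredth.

37.50

Set 79 - 6Q = 34 + 3Q, which gives 45 = 9Q, so Q* = 5 and P* = 79 - 6(5) = 49.
The supply curve's price intercept is 34, so PS = (1/2)(Q*)(P* - 34) = (1/2)(5)(15) = 37.5.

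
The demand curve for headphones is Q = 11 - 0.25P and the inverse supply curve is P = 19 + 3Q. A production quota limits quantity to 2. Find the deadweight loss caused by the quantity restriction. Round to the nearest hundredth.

Rewriting demand in inverse form: P = 44 - 4Q.
Without the quota, 44 - 4Q = 19 + 3Q gives Q* = 3.5714.
At Q = 2 the demand price is 44 - 4(2) = 36 and the supply price is 19 + 3(2) = 25.
Deadweight loss is the triangle between the curves from 2 to 3.5714: (1/2)(36 - 25)(3.5714 - 2) = 8.6429.

8.64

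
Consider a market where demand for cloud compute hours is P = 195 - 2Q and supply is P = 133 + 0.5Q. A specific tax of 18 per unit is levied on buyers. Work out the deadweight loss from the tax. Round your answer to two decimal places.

Pre-tax equilibrium: 195 - 2Q = 133 + 0.5Q gives Q* = 24.8, P* = 145.4.
With the tax, buyers' net willingness to pay falls by 18: (195 - 18) - 2Q = 133 + 0.5Q, so Q_t = 17.6. Buyers pay P_b = 159.8; sellers receive P_s = P_b - 18 = 141.8.
The welfare triangle lost has base Q* - Q_t = 7.2 and height t = 18, so DWL = (1/2)(7.2)(18) = 64.8.

64.80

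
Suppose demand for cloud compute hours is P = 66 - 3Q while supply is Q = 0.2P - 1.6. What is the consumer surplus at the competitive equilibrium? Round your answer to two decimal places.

Rewriting supply in inverse form: P = 8 + 5Q.
Equilibrium: 66 - 3Q = 8 + 5Q, so Q* = 7.25 and P* = 44.25.
CS is the area between the demand curve and P* from 0 to Q*: (1/2)(7.25)(21.75) = 78.8438.

78.84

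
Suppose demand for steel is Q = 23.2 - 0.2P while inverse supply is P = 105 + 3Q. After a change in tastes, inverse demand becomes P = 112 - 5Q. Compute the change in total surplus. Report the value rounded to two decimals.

-4.50

Rewriting demand in inverse form: P = 116 - 5Q.
Initial equilibrium: Q_0 = 1.375, P_0 = 109.125; CS_0 = (1/2)(1.375)(6.875) = 4.7266, PS_0 = (1/2)(1.375)(4.125) = 2.8359.
New equilibrium: 112 - 5Q = 105 + 3Q gives Q_1 = 0.875, P_1 = 107.625; CS_1 = 1.9141, PS_1 = 1.1484.
Change in total surplus = (1.9141 + 1.1484) - (4.7266 + 2.8359) = -4.5.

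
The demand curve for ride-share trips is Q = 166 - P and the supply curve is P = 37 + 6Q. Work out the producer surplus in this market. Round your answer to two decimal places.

Rewriting demand in inverse form: P = 166 - Q.
Set 166 - Q = 37 + 6Q, which gives 129 = 7Q, so Q* = 18.4286 and P* = 166 - (18.4286) = 147.5714.
PS is the area between P* and the supply curve from 0 to Q*: (1/2)(18.4286)(110.5714) = 1018.8367.

1018.84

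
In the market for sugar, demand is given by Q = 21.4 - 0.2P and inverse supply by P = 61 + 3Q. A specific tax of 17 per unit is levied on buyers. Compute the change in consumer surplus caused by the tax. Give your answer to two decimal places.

Rewriting demand in inverse form: P = 107 - 5Q.
Pre-tax equilibrium: 107 - 5Q = 61 + 3Q gives Q* = 5.75, P* = 78.25.
With the tax, buyers' net willingness to pay falls by 17: (107 - 17) - 5Q = 61 + 3Q, so Q_t = 3.625. Buyers pay P_b = 88.875; sellers receive P_s = P_b - 17 = 71.875.
CS falls from (1/2)(5.75)(28.75) = 82.6562 to (1/2)(3.625)(18.125) = 32.8516, a change of -49.8047.

-49.80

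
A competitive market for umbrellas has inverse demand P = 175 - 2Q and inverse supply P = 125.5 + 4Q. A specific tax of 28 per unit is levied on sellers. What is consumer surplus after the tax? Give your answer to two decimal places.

Pre-tax equilibrium: 175 - 2Q = 125.5 + 4Q gives Q* = 8.25, P* = 158.5.
With the tax, sellers need 28 more per unit: 175 - 2Q = 125.5 + 4Q + 28, so Q_t = 3.5833. Buyers pay P_b = 167.8333; sellers receive P_s = P_b - 28 = 139.8333.
CS = (1/2)(Q_t)(175 - P_b) = (1/2)(3.5833)(7.1667) = 12.8403.

12.84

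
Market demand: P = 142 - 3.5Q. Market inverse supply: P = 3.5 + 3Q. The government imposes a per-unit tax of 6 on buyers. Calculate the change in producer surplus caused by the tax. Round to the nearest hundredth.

Pre-tax equilibrium: 142 - 3.5Q = 3.5 + 3Q gives Q* = 21.3077, P* = 67.4231.
A tax on buyers shifts demand down by 6: (142 - 6) - 3.5Q = 3.5 + 3Q, so Q_t = 20.3846. Buyers pay P_b = 70.6538; sellers receive P_s = P_b - 6 = 64.6538.
PS falls from (1/2)(21.3077)(63.9231) = 681.0266 to (1/2)(20.3846)(61.1538) = 623.2988, a change of -57.7278.

-57.73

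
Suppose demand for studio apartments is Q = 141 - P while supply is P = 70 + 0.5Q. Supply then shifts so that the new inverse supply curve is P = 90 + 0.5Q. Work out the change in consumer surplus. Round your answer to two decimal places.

Rewriting demand in inverse form: P = 141 - Q.
Initial equilibrium: Q_0 = 47.3333, P_0 = 93.6667; CS_0 = (1/2)(47.3333)(47.3333) = 1120.2222, PS_0 = (1/2)(47.3333)(23.6667) = 560.1111.
New equilibrium: 141 - Q = 90 + 0.5Q gives Q_1 = 34, P_1 = 107; CS_1 = 578, PS_1 = 289.
Change in consumer surplus = 578 - 1120.2222 = -542.2222.

-542.22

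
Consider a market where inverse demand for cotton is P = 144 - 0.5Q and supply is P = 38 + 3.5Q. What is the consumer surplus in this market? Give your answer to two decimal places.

Equilibrium: 144 - 0.5Q = 38 + 3.5Q, so Q* = 26.5 and P* = 130.75.
CS is the area between the demand curve and P* from 0 to Q*: (1/2)(26.5)(13.25) = 175.5625.

175.56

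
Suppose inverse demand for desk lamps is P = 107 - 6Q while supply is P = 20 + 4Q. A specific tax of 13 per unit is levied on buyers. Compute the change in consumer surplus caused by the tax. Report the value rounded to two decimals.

Pre-tax equilibrium: 107 - 6Q = 20 + 4Q gives Q* = 8.7, P* = 54.8.
A tax on buyers shifts demand down by 13: (107 - 13) - 6Q = 20 + 4Q, so Q_t = 7.4. Buyers pay P_b = 62.6; sellers receive P_s = P_b - 13 = 49.6.
CS falls from (1/2)(8.7)(52.2) = 227.07 to (1/2)(7.4)(44.4) = 164.28, a change of -62.79.

-62.79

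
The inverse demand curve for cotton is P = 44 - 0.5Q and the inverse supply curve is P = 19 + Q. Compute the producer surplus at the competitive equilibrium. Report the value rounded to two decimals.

138.89

Set 44 - 0.5Q = 19 + Q, which gives 25 = 1.5Q, so Q* = 16.6667 and P* = 44 - 0.5(16.6667) = 35.6667.
Producer surplus is the triangle above supply below P*: (1/2)(16.6667)(35.6667 - 19) = (1/2)(16.6667)(16.6667) = 138.8889.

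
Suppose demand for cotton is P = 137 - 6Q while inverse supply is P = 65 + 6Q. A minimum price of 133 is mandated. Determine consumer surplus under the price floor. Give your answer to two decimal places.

1.33

Without the control, 137 - 6Q = 65 + 6Q so Q* = 6 and P* = 101.
At P = 133, buyers demand (137 - 133)/6 = 0.6667 while sellers would supply more, so the quantity traded is 0.6667 at price 133.
CS is the triangle under demand above 133: (1/2)(0.6667)(137 - 133) = 1.3333.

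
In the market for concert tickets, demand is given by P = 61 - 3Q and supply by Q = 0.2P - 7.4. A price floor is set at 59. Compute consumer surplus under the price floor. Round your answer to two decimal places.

0.67

Rewriting supply in inverse form: P = 37 + 5Q.
Free-market equilibrium: 61 - 3Q = 37 + 5Q gives Q* = 3, P* = 52.
At P = 59, buyers demand (61 - 59)/3 = 0.6667 while sellers would supply more, so the quantity traded is 0.6667 at price 59.
CS is the triangle under demand above 59: (1/2)(0.6667)(61 - 59) = 0.6667.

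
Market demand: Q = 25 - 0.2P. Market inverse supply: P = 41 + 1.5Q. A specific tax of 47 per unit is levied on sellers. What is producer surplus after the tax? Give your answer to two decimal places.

Rewriting demand in inverse form: P = 125 - 5Q.
Pre-tax equilibrium: 125 - 5Q = 41 + 1.5Q gives Q* = 12.9231, P* = 60.3846.
With the tax, sellers need 47 more per unit: 125 - 5Q = 41 + 1.5Q + 47, so Q_t = 5.6923. Buyers pay P_b = 96.5385; sellers receive P_s = P_b - 47 = 49.5385.
Producer surplus is the triangle above supply below P_s: (1/2)(5.6923)(49.5385 - 41) = 24.3018.

24.30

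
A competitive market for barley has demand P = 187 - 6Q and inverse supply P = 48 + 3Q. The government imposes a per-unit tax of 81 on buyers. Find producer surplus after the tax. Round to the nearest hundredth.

Pre-tax equilibrium: 187 - 6Q = 48 + 3Q gives Q* = 15.4444, P* = 94.3333.
With the tax, buyers' net willingness to pay falls by 81: (187 - 81) - 6Q = 48 + 3Q, so Q_t = 6.4444. Buyers pay P_b = 148.3333; sellers receive P_s = P_b - 81 = 67.3333.
Producer surplus is the triangle above supply below P_s: (1/2)(6.4444)(67.3333 - 48) = 62.2963.

62.30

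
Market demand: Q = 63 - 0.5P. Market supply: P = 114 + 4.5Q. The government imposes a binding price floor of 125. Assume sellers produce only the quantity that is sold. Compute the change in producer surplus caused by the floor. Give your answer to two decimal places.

Rewriting demand in inverse form: P = 126 - 2Q.
Without the control, 126 - 2Q = 114 + 4.5Q so Q* = 1.8462 and P* = 122.3077.
At P = 125, buyers demand (126 - 125)/2 = 0.5 while sellers would supply more, so the quantity traded is 0.5 at price 125.
PS goes from (1/2)(1.8462)(8.3077) = 7.6686 to 4.9375 (computed as (125 - 114)(0.5) - (1/2)(4.5)(0.5)^2), a change of -2.7311.

-2.73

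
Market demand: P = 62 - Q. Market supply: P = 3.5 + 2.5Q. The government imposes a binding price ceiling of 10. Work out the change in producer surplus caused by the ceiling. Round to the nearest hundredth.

-340.76

Free-market equilibrium: 62 - Q = 3.5 + 2.5Q gives Q* = 16.7143, P* = 45.2857.
At the ceiling price 10, quantity supplied is (10 - 3.5)/2.5 = 2.6; supply is the short side, so Q = 2.6 trades at P = 10.
PS goes from (1/2)(16.7143)(41.7857) = 349.2092 to 8.45 (computed as (10 - 3.5)(2.6) - (1/2)(2.5)(2.6)^2), a change of -340.7592.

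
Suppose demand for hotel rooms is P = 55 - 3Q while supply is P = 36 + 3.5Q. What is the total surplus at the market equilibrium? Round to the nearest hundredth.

27.77

Setting demand equal to supply, 19 = 6.5Q, so Q* = 2.9231 and P* = 46.2308.
CS = (1/2)(2.9231)(8.7692) = 12.8166 and PS = (1/2)(2.9231)(10.2308) = 14.9527, so total surplus = 27.7692.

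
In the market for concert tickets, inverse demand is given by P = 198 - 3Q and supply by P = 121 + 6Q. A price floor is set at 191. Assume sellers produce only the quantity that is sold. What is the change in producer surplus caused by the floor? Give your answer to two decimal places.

Free-market equilibrium: 198 - 3Q = 121 + 6Q gives Q* = 8.5556, P* = 172.3333.
At P = 191, buyers demand (198 - 191)/3 = 2.3333 while sellers would supply more, so the quantity traded is 2.3333 at price 191.
PS goes from (1/2)(8.5556)(51.3333) = 219.5926 to 147 (computed as (191 - 121)(2.3333) - (1/2)(6)(2.3333)^2), a change of -72.5926.

-72.59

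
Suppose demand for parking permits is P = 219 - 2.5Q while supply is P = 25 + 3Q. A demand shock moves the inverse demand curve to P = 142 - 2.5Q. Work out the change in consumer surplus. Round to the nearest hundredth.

-989.55

Initial equilibrium: Q_0 = 35.2727, P_0 = 130.8182; CS_0 = (1/2)(35.2727)(88.1818) = 1555.2066, PS_0 = (1/2)(35.2727)(105.8182) = 1866.2479.
New equilibrium: 142 - 2.5Q = 25 + 3Q gives Q_1 = 21.2727, P_1 = 88.8182; CS_1 = 565.6612, PS_1 = 678.7934.
Change in consumer surplus = 565.6612 - 1555.2066 = -989.5455.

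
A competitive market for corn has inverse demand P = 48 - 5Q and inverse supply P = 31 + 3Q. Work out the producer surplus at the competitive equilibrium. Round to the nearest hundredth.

Equilibrium: 48 - 5Q = 31 + 3Q, so Q* = 2.125 and P* = 37.375.
Producer surplus is the triangle above supply below P*: (1/2)(2.125)(37.375 - 31) = (1/2)(2.125)(6.375) = 6.7734.

6.77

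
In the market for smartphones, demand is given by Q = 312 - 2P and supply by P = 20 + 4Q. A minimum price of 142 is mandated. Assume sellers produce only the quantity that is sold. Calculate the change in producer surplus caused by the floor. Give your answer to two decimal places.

Rewriting demand in inverse form: P = 156 - 0.5Q.
Free-market equilibrium: 156 - 0.5Q = 20 + 4Q gives Q* = 30.2222, P* = 140.8889.
At the floor price 142, quantity demanded is (156 - 142)/0.5 = 28; demand is the short side, so Q = 28 trades at P = 142.
PS goes from (1/2)(30.2222)(120.8889) = 1826.7654 to 1848 (computed as (142 - 20)(28) - (1/2)(4)(28)^2), a change of 21.2346.

21.23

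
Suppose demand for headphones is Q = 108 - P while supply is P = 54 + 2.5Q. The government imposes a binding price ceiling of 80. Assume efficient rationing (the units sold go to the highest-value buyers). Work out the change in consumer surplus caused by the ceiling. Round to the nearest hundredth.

Rewriting demand in inverse form: P = 108 - Q.
Without the control, 108 - Q = 54 + 2.5Q so Q* = 15.4286 and P* = 92.5714.
At the ceiling price 80, quantity supplied is (80 - 54)/2.5 = 10.4; supply is the short side, so Q = 10.4 trades at P = 80.
CS goes from (1/2)(15.4286)(15.4286) = 119.0204 to 237.12 (computed as (108 - 80)(10.4) - (1/2)(1)(10.4)^2), a change of 118.0996.

118.10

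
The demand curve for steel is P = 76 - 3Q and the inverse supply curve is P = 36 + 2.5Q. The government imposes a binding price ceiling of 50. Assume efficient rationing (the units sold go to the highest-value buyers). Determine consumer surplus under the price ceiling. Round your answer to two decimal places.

98.56

Free-market equilibrium: 76 - 3Q = 36 + 2.5Q gives Q* = 7.2727, P* = 54.1818.
At the ceiling price 50, quantity supplied is (50 - 36)/2.5 = 5.6; supply is the short side, so Q = 5.6 trades at P = 50.
The demand price at Q = 5.6 is 59.2. CS is the trapezoid between demand and 50 over [0, 5.6]: (1/2)[(76 - 50) + (59.2 - 50)](5.6) = 98.56.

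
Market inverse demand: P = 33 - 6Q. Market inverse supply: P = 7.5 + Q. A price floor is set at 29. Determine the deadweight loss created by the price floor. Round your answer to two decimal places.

Without the control, 33 - 6Q = 7.5 + Q so Q* = 3.6429 and P* = 11.1429.
At P = 29, buyers demand (33 - 29)/6 = 0.6667 while sellers would supply more, so the quantity traded is 0.6667 at price 29.
The lost-trades triangle has base Q* - 0.6667 = 2.9762 and height equal to the gap between the curves at Q = 0.6667, which is 29 - 8.1667 = 20.8333. DWL = (1/2)(2.9762)(20.8333) = 31.002.

31.00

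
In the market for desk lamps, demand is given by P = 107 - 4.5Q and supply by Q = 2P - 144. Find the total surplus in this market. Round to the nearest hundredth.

Rewriting supply in inverse form: P = 72 + 0.5Q.
Equilibrium: 107 - 4.5Q = 72 + 0.5Q, so Q* = 7 and P* = 75.5.
CS = (1/2)(7)(31.5) = 110.25 and PS = (1/2)(7)(3.5) = 12.25, so total surplus = 122.5.

122.50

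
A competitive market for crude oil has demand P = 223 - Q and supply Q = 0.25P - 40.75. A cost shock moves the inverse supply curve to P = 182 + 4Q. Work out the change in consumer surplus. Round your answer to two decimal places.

-38.38

Rewriting supply in inverse form: P = 163 + 4Q.
Initial equilibrium: Q_0 = 12, P_0 = 211; CS_0 = (1/2)(12)(12) = 72, PS_0 = (1/2)(12)(48) = 288.
New equilibrium: 223 - Q = 182 + 4Q gives Q_1 = 8.2, P_1 = 214.8; CS_1 = 33.62, PS_1 = 134.48.
Change in consumer surplus = 33.62 - 72 = -38.38.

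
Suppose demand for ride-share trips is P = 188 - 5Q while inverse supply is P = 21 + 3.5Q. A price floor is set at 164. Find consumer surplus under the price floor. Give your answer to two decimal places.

57.60

Free-market equilibrium: 188 - 5Q = 21 + 3.5Q gives Q* = 19.6471, P* = 89.7647.
At the floor price 164, quantity demanded is (188 - 164)/5 = 4.8; demand is the short side, so Q = 4.8 trades at P = 164.
CS is the triangle under demand above 164: (1/2)(4.8)(188 - 164) = 57.6.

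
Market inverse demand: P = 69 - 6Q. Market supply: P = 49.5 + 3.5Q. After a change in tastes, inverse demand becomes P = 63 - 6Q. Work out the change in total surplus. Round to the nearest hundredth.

-10.42

Initial equilibrium: Q_0 = 2.0526, P_0 = 56.6842; CS_0 = (1/2)(2.0526)(12.3158) = 12.6399, PS_0 = (1/2)(2.0526)(7.1842) = 7.3733.
New equilibrium: 63 - 6Q = 49.5 + 3.5Q gives Q_1 = 1.4211, P_1 = 54.4737; CS_1 = 6.0582, PS_1 = 3.5339.
Change in total surplus = (6.0582 + 3.5339) - (12.6399 + 7.3733) = -10.4211.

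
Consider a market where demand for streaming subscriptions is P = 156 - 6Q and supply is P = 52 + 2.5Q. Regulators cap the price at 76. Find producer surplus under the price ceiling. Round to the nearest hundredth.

115.20

Without the control, 156 - 6Q = 52 + 2.5Q so Q* = 12.2353 and P* = 82.5882.
At the ceiling price 76, quantity supplied is (76 - 52)/2.5 = 9.6; supply is the short side, so Q = 9.6 trades at P = 76.
PS is the triangle above supply below 76: (1/2)(9.6)(76 - 52) = 115.2.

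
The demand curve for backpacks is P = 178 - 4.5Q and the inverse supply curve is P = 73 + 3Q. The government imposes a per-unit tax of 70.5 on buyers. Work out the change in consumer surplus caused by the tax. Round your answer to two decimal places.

Without the tax, 178 - 4.5Q = 73 + 3Q so Q* = 14 and P* = 115.
A tax on buyers shifts demand down by 70.5: (178 - 70.5) - 4.5Q = 73 + 3Q, so Q_t = 4.6. Buyers pay P_b = 157.3; sellers receive P_s = P_b - 70.5 = 86.8.
CS falls from (1/2)(14)(63) = 441 to (1/2)(4.6)(20.7) = 47.61, a change of -393.39.

-393.39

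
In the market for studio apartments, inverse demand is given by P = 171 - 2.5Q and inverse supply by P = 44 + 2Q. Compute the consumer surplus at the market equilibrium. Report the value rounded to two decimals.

Set 171 - 2.5Q = 44 + 2Q, which gives 127 = 4.5Q, so Q* = 28.2222 and P* = 171 - 2.5(28.2222) = 100.4444.
The demand choke price is 171, so CS = (1/2)(Q*)(171 - P*) = (1/2)(28.2222)(70.5556) = 995.6173.

995.62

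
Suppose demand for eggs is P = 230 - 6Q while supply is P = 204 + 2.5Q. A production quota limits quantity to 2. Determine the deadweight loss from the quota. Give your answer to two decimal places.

Without the quota, 230 - 6Q = 204 + 2.5Q gives Q* = 3.0588.
At Q = 2 the demand price is 230 - 6(2) = 218 and the supply price is 204 + 2.5(2) = 209.
Deadweight loss is the triangle between the curves from 2 to 3.0588: (1/2)(218 - 209)(3.0588 - 2) = 4.7647.

4.76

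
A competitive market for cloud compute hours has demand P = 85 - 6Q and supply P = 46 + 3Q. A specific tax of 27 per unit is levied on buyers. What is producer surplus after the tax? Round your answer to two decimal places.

Pre-tax equilibrium: 85 - 6Q = 46 + 3Q gives Q* = 4.3333, P* = 59.
With the tax, buyers' net willingness to pay falls by 27: (85 - 27) - 6Q = 46 + 3Q, so Q_t = 1.3333. Buyers pay P_b = 77; sellers receive P_s = P_b - 27 = 50.
PS = (1/2)(Q_t)(P_s - 46) = (1/2)(1.3333)(4) = 2.6667.

2.67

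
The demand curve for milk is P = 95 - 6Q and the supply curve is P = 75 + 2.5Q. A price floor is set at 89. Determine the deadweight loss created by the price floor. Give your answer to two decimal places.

7.78

Free-market equilibrium: 95 - 6Q = 75 + 2.5Q gives Q* = 2.3529, P* = 80.8824.
At P = 89, buyers demand (95 - 89)/6 = 1 while sellers would supply more, so the quantity traded is 1 at price 89.
The lost-trades triangle has base Q* - 1 = 1.3529 and height equal to the gap between the curves at Q = 1, which is 89 - 77.5 = 11.5. DWL = (1/2)(1.3529)(11.5) = 7.7794.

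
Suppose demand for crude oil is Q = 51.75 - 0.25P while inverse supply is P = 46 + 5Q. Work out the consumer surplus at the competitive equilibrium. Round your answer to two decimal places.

640.02

Rewriting demand in inverse form: P = 207 - 4Q.
Setting demand equal to supply, 161 = 9Q, so Q* = 17.8889 and P* = 135.4444.
CS is the area between the demand curve and P* from 0 to Q*: (1/2)(17.8889)(71.5556) = 640.0247.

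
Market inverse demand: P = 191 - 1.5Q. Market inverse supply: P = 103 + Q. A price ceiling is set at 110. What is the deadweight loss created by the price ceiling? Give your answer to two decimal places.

994.05

Free-market equilibrium: 191 - 1.5Q = 103 + Q gives Q* = 35.2, P* = 138.2.
At P = 110, sellers supply (110 - 103)/1 = 7 while buyers want more, so the quantity traded is 7 at price 110.
The lost-trades triangle has base Q* - 7 = 28.2 and height equal to the gap between the curves at Q = 7, which is 180.5 - 110 = 70.5. DWL = (1/2)(28.2)(70.5) = 994.05.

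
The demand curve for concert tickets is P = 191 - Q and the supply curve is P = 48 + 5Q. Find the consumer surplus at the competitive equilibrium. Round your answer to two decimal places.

Equilibrium: 191 - Q = 48 + 5Q, so Q* = 23.8333 and P* = 167.1667.
CS is the area between the demand curve and P* from 0 to Q*: (1/2)(23.8333)(23.8333) = 284.0139.

284.01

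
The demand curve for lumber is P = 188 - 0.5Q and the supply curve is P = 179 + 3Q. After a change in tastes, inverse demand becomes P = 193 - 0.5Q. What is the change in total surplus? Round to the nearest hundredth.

16.43

Initial equilibrium: Q_0 = 2.5714, P_0 = 186.7143; CS_0 = (1/2)(2.5714)(1.2857) = 1.6531, PS_0 = (1/2)(2.5714)(7.7143) = 9.9184.
New equilibrium: 193 - 0.5Q = 179 + 3Q gives Q_1 = 4, P_1 = 191; CS_1 = 4, PS_1 = 24.
Change in total surplus = (4 + 24) - (1.6531 + 9.9184) = 16.4286.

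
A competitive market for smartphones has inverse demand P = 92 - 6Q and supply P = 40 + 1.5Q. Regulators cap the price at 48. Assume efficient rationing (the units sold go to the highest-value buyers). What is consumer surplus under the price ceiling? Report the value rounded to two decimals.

149.33

Free-market equilibrium: 92 - 6Q = 40 + 1.5Q gives Q* = 6.9333, P* = 50.4.
At the ceiling price 48, quantity supplied is (48 - 40)/1.5 = 5.3333; supply is the short side, so Q = 5.3333 trades at P = 48.
The demand price at Q = 5.3333 is 60. CS is the trapezoid between demand and 48 over [0, 5.3333]: (1/2)[(92 - 48) + (60 - 48)](5.3333) = 149.3333.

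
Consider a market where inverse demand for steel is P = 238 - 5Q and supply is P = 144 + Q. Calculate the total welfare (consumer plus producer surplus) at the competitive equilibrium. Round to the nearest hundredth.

736.33

Setting demand equal to supply, 94 = 6Q, so Q* = 15.6667 and P* = 159.6667.
CS = (1/2)(15.6667)(78.3333) = 613.6111 and PS = (1/2)(15.6667)(15.6667) = 122.7222, so total surplus = 736.3333.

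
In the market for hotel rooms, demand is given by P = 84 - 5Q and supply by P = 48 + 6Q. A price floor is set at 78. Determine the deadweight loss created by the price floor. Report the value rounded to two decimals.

Free-market equilibrium: 84 - 5Q = 48 + 6Q gives Q* = 3.2727, P* = 67.6364.
At the floor price 78, quantity demanded is (84 - 78)/5 = 1.2; demand is the short side, so Q = 1.2 trades at P = 78.
The lost-trades triangle has base Q* - 1.2 = 2.0727 and height equal to the gap between the curves at Q = 1.2, which is 78 - 55.2 = 22.8. DWL = (1/2)(2.0727)(22.8) = 23.6291.

23.63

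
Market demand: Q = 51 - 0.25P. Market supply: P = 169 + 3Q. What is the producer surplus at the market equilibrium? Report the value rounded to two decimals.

Rewriting demand in inverse form: P = 204 - 4Q.
Setting demand equal to supply, 35 = 7Q, so Q* = 5 and P* = 184.
Producer surplus is the triangle above supply below P*: (1/2)(5)(184 - 169) = (1/2)(5)(15) = 37.5.

37.50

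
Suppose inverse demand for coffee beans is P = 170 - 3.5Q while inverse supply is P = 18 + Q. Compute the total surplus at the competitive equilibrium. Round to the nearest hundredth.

2567.11

Equilibrium: 170 - 3.5Q = 18 + Q, so Q* = 33.7778 and P* = 51.7778.
Total surplus is the full triangle between the curves from 0 to Q*: (1/2)(33.7778)(170 - 18) = 2567.1111.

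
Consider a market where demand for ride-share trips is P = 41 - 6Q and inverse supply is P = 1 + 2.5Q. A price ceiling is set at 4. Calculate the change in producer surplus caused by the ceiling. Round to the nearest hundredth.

-25.88

Without the control, 41 - 6Q = 1 + 2.5Q so Q* = 4.7059 and P* = 12.7647.
At P = 4, sellers supply (4 - 1)/2.5 = 1.2 while buyers want more, so the quantity traded is 1.2 at price 4.
PS goes from (1/2)(4.7059)(11.7647) = 27.6817 to 1.8 (computed as (4 - 1)(1.2) - (1/2)(2.5)(1.2)^2), a change of -25.8817.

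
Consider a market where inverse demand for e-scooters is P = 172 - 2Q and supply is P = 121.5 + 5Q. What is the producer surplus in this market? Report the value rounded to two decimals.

130.11

Equilibrium: 172 - 2Q = 121.5 + 5Q, so Q* = 7.2143 and P* = 157.5714.
The supply curve's price intercept is 121.5, so PS = (1/2)(Q*)(P* - 121.5) = (1/2)(7.2143)(36.0714) = 130.1148.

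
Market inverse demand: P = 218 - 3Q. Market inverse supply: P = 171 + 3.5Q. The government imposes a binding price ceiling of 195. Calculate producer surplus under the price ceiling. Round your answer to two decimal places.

Free-market equilibrium: 218 - 3Q = 171 + 3.5Q gives Q* = 7.2308, P* = 196.3077.
At the ceiling price 195, quantity supplied is (195 - 171)/3.5 = 6.8571; supply is the short side, so Q = 6.8571 trades at P = 195.
PS is the triangle above supply below 195: (1/2)(6.8571)(195 - 171) = 82.2857.

82.29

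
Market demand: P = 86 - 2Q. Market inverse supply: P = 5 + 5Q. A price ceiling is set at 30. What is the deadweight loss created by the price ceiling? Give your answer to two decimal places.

Without the control, 86 - 2Q = 5 + 5Q so Q* = 11.5714 and P* = 62.8571.
At P = 30, sellers supply (30 - 5)/5 = 5 while buyers want more, so the quantity traded is 5 at price 30.
The lost-trades triangle has base Q* - 5 = 6.5714 and height equal to the gap between the curves at Q = 5, which is 76 - 30 = 46. DWL = (1/2)(6.5714)(46) = 151.1429.

151.14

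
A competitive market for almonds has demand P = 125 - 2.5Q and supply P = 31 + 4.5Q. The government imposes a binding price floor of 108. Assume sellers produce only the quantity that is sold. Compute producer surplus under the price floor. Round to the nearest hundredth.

Free-market equilibrium: 125 - 2.5Q = 31 + 4.5Q gives Q* = 13.4286, P* = 91.4286.
At the floor price 108, quantity demanded is (125 - 108)/2.5 = 6.8; demand is the short side, so Q = 6.8 trades at P = 108.
The supply price at Q = 6.8 is 61.6. PS is the trapezoid between 108 and supply over [0, 6.8]: (1/2)[(108 - 31) + (108 - 61.6)](6.8) = 419.56.

419.56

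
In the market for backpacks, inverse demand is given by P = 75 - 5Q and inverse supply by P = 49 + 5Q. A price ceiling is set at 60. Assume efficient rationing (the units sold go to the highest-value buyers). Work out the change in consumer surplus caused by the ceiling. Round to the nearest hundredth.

4.00

Without the control, 75 - 5Q = 49 + 5Q so Q* = 2.6 and P* = 62.
At P = 60, sellers supply (60 - 49)/5 = 2.2 while buyers want more, so the quantity traded is 2.2 at price 60.
CS goes from (1/2)(2.6)(13) = 16.9 to 20.9 (computed as (75 - 60)(2.2) - (1/2)(5)(2.2)^2), a change of 4.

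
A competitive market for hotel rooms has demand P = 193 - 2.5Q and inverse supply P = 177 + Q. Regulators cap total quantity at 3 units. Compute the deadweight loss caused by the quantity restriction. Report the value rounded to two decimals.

4.32

Unrestricted equilibrium: Q* = (193 - 177)/(2.5 + 1) = 4.5714.
At Q = 3 the demand price is 193 - 2.5(3) = 185.5 and the supply price is 177 + (3) = 180.
DWL = (1/2)(gap between curves at 3) x (Q* - 3) = (1/2)(5.5)(1.5714) = 4.3214.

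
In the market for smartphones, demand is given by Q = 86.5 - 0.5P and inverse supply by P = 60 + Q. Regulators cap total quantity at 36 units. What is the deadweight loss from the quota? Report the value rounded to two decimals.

Rewriting demand in inverse form: P = 173 - 2Q.
Without the quota, 173 - 2Q = 60 + Q gives Q* = 37.6667.
At Q = 36 the demand price is 173 - 2(36) = 101 and the supply price is 60 + (36) = 96.
DWL = (1/2)(gap between curves at 36) x (Q* - 36) = (1/2)(5)(1.6667) = 4.1667.

4.17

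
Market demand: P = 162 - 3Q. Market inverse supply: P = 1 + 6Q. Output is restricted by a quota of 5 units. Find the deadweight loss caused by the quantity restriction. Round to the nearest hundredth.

747.56

Without the quota, 162 - 3Q = 1 + 6Q gives Q* = 17.8889.
At Q = 5 the demand price is 162 - 3(5) = 147 and the supply price is 1 + 6(5) = 31.
DWL = (1/2)(gap between curves at 5) x (Q* - 5) = (1/2)(116)(12.8889) = 747.5556.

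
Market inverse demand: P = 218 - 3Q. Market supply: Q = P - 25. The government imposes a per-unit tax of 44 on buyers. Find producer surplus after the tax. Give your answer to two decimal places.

693.78

Rewriting supply in inverse form: P = 25 + Q.
Without the tax, 218 - 3Q = 25 + Q so Q* = 48.25 and P* = 73.25.
With the tax, buyers' net willingness to pay falls by 44: (218 - 44) - 3Q = 25 + Q, so Q_t = 37.25. Buyers pay P_b = 106.25; sellers receive P_s = P_b - 44 = 62.25.
PS = (1/2)(Q_t)(P_s - 25) = (1/2)(37.25)(37.25) = 693.7812.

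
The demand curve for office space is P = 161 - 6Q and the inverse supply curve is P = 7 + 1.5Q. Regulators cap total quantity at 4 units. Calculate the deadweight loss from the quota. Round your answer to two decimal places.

Without the quota, 161 - 6Q = 7 + 1.5Q gives Q* = 20.5333.
At Q = 4 the demand price is 161 - 6(4) = 137 and the supply price is 7 + 1.5(4) = 13.
Deadweight loss is the triangle between the curves from 4 to 20.5333: (1/2)(137 - 13)(20.5333 - 4) = 1025.0667.

1025.07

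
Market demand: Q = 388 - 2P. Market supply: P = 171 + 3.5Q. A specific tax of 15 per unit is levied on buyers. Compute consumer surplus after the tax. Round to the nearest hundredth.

Rewriting demand in inverse form: P = 194 - 0.5Q.
Pre-tax equilibrium: 194 - 0.5Q = 171 + 3.5Q gives Q* = 5.75, P* = 191.125.
With the tax, buyers' net willingness to pay falls by 15: (194 - 15) - 0.5Q = 171 + 3.5Q, so Q_t = 2. Buyers pay P_b = 193; sellers receive P_s = P_b - 15 = 178.
CS = (1/2)(Q_t)(194 - P_b) = (1/2)(2)(1) = 1.

1.00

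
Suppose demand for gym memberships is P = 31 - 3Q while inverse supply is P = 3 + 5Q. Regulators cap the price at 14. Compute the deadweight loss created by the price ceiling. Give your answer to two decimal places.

6.76

Free-market equilibrium: 31 - 3Q = 3 + 5Q gives Q* = 3.5, P* = 20.5.
At P = 14, sellers supply (14 - 3)/5 = 2.2 while buyers want more, so the quantity traded is 2.2 at price 14.
At Q = 2.2 the demand price is 24.4 and the supply price is 14. Deadweight loss is the triangle between the curves from 2.2 to 3.5: (1/2)(24.4 - 14)(3.5 - 2.2) = 6.76.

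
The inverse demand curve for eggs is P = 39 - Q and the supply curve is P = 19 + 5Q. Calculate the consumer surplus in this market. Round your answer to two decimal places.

Setting demand equal to supply, 20 = 6Q, so Q* = 3.3333 and P* = 35.6667.
Consumer surplus is the triangle under demand above P*: (1/2)(3.3333)(39 - 35.6667) = (1/2)(3.3333)(3.3333) = 5.5556.

5.56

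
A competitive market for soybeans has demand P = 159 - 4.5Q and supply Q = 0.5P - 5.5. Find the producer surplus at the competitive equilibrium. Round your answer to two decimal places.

518.44

Rewriting supply in inverse form: P = 11 + 2Q.
Setting demand equal to supply, 148 = 6.5Q, so Q* = 22.7692 and P* = 56.5385.
Producer surplus is the triangle above supply below P*: (1/2)(22.7692)(56.5385 - 11) = (1/2)(22.7692)(45.5385) = 518.4379.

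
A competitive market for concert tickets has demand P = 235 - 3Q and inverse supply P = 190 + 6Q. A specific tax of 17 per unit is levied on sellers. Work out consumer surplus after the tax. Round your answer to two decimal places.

Without the tax, 235 - 3Q = 190 + 6Q so Q* = 5 and P* = 220.
With the tax, sellers need 17 more per unit: 235 - 3Q = 190 + 6Q + 17, so Q_t = 3.1111. Buyers pay P_b = 225.6667; sellers receive P_s = P_b - 17 = 208.6667.
CS = (1/2)(Q_t)(235 - P_b) = (1/2)(3.1111)(9.3333) = 14.5185.

14.52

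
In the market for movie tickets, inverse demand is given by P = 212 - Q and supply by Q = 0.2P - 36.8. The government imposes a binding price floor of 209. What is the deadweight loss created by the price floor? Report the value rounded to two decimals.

8.33

Rewriting supply in inverse form: P = 184 + 5Q.
Without the control, 212 - Q = 184 + 5Q so Q* = 4.6667 and P* = 207.3333.
At the floor price 209, quantity demanded is (212 - 209)/1 = 3; demand is the short side, so Q = 3 trades at P = 209.
At Q = 3 the demand price is 209 and the supply price is 199. Deadweight loss is the triangle between the curves from 3 to 4.6667: (1/2)(209 - 199)(4.6667 - 3) = 8.3333.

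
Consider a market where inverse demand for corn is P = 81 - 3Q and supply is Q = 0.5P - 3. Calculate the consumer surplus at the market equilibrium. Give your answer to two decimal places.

337.50

Rewriting supply in inverse form: P = 6 + 2Q.
Equilibrium: 81 - 3Q = 6 + 2Q, so Q* = 15 and P* = 36.
CS is the area between the demand curve and P* from 0 to Q*: (1/2)(15)(45) = 337.5.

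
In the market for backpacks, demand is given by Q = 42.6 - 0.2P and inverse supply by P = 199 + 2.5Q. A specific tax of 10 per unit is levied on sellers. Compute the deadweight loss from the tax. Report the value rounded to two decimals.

6.67

Rewriting demand in inverse form: P = 213 - 5Q.
Pre-tax equilibrium: 213 - 5Q = 199 + 2.5Q gives Q* = 1.8667, P* = 203.6667.
With the tax, sellers need 10 more per unit: 213 - 5Q = 199 + 2.5Q + 10, so Q_t = 0.5333. Buyers pay P_b = 210.3333; sellers receive P_s = P_b - 10 = 200.3333.
Deadweight loss is the triangle between the curves from Q_t to Q*: (1/2)(1.8667 - 0.5333)(10) = 6.6667.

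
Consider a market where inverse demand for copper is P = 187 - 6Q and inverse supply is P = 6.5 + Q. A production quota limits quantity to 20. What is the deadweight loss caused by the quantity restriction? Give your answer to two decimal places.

117.16

Without the quota, 187 - 6Q = 6.5 + Q gives Q* = 25.7857.
At Q = 20 the demand price is 187 - 6(20) = 67 and the supply price is 6.5 + (20) = 26.5.
DWL = (1/2)(gap between curves at 20) x (Q* - 20) = (1/2)(40.5)(5.7857) = 117.1607.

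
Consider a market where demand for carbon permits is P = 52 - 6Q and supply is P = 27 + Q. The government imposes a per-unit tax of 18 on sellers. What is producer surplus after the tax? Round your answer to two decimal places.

0.50

Pre-tax equilibrium: 52 - 6Q = 27 + Q gives Q* = 3.5714, P* = 30.5714.
With the tax, sellers need 18 more per unit: 52 - 6Q = 27 + Q + 18, so Q_t = 1. Buyers pay P_b = 46; sellers receive P_s = P_b - 18 = 28.
PS = (1/2)(Q_t)(P_s - 27) = (1/2)(1)(1) = 0.5.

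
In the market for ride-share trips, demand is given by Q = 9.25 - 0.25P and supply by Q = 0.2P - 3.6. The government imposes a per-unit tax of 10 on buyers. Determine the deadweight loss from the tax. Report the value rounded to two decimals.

5.56

Rewriting demand in inverse form: P = 37 - 4Q.
Rewriting supply in inverse form: P = 18 + 5Q.
Without the tax, 37 - 4Q = 18 + 5Q so Q* = 2.1111 and P* = 28.5556.
A tax on buyers shifts demand down by 10: (37 - 10) - 4Q = 18 + 5Q, so Q_t = 1. Buyers pay P_b = 33; sellers receive P_s = P_b - 10 = 23.
The welfare triangle lost has base Q* - Q_t = 1.1111 and height t = 10, so DWL = (1/2)(1.1111)(10) = 5.5556.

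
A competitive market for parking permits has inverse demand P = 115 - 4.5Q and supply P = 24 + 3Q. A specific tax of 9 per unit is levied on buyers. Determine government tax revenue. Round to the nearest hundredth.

98.40

Pre-tax equilibrium: 115 - 4.5Q = 24 + 3Q gives Q* = 12.1333, P* = 60.4.
With the tax, buyers' net willingness to pay falls by 9: (115 - 9) - 4.5Q = 24 + 3Q, so Q_t = 10.9333. Buyers pay P_b = 65.8; sellers receive P_s = P_b - 9 = 56.8.
Revenue is the tax times quantity traded: 9 x 10.9333 = 98.4.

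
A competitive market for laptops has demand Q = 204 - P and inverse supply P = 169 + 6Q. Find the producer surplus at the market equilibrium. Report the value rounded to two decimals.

Rewriting demand in inverse form: P = 204 - Q.
Set 204 - Q = 169 + 6Q, which gives 35 = 7Q, so Q* = 5 and P* = 204 - (5) = 199.
Producer surplus is the triangle above supply below P*: (1/2)(5)(199 - 169) = (1/2)(5)(30) = 75.

75.00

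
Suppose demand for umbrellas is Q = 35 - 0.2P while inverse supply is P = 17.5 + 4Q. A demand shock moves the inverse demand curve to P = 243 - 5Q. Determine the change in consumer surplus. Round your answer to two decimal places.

803.83

Rewriting demand in inverse form: P = 175 - 5Q.
Initial equilibrium: Q_0 = 17.5, P_0 = 87.5; CS_0 = (1/2)(17.5)(87.5) = 765.625, PS_0 = (1/2)(17.5)(70) = 612.5.
New equilibrium: 243 - 5Q = 17.5 + 4Q gives Q_1 = 25.0556, P_1 = 117.7222; CS_1 = 1569.4522, PS_1 = 1255.5617.
Change in consumer surplus = 1569.4522 - 765.625 = 803.8272.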